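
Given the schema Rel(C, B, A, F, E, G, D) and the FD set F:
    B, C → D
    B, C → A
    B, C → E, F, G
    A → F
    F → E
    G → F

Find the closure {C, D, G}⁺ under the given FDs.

{C, D, E, F, G}

Start with {C, D, G}.
G → F applies; add {F} → now {C, D, F, G}.
F → E applies; add {E} → now {C, D, E, F, G}.
No further FD applies.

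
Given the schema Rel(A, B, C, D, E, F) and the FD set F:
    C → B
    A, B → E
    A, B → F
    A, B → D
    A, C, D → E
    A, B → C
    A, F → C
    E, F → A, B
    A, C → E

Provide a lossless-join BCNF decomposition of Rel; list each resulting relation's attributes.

{A, C, D, E, F}; {B, C}

Candidate keys of the original relation: {A, B}, {A, C}, {A, F}, {E, F}.
{A, B, C, D, E, F}: {C} determines {B, C} here but is not a superkey — split on C → B, giving {B, C} and {A, C, D, E, F}.
{B, C}: every determinant is a superkey — BCNF.
{A, C, D, E, F}: every determinant is a superkey — BCNF.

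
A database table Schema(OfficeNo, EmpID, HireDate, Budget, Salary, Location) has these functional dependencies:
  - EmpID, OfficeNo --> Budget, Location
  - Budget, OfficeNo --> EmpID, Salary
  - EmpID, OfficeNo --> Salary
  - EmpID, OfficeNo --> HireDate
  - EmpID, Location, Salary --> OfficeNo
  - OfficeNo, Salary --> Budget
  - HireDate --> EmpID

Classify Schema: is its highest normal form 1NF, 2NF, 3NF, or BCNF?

Candidate keys: {Budget, OfficeNo}, {EmpID, Location, Salary}, {EmpID, OfficeNo}, {HireDate, Location, Salary}, {HireDate, OfficeNo}, {OfficeNo, Salary}. Prime attributes: {Budget, EmpID, HireDate, Location, OfficeNo, Salary}.
HireDate --> EmpID: {HireDate}⁺ = {EmpID, HireDate}, which is not all of the attributes, so the left side is not a superkey — BCNF is violated.
But every attribute on its right side ({EmpID}) is prime, and the same holds for every other non-superkey FD, so 3NF still holds.

3NF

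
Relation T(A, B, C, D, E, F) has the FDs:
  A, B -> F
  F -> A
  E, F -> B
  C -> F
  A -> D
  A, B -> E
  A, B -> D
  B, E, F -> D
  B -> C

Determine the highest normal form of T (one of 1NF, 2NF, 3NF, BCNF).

Candidate keys: {B}, {C, E}, {E, F}. Prime attributes: {B, C, E, F}.
For F -> A we have {F}⁺ = {A, D, F}; {F} is not a superkey, so BCNF fails.
F -> A has non-prime {A} on the right and a non-superkey on the left, so 3NF fails.
Since {C} ⊂ {C, E} and {C}⁺ ⊇ {A, D} with {A, D} non-prime, there is a partial dependency; 2NF fails.

1NF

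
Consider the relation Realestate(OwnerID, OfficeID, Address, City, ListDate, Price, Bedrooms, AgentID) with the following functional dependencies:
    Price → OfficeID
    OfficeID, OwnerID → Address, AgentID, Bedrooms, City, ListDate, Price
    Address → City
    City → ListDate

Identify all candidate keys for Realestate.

No FD produces {OwnerID}, so it must be in every candidate key.
Closure of {OfficeID, OwnerID} is {Address, AgentID, Bedrooms, City, ListDate, OfficeID, OwnerID, Price}, the whole schema; {OfficeID, OwnerID} is a candidate key.
Closure of {OwnerID, Price} is {Address, AgentID, Bedrooms, City, ListDate, OfficeID, OwnerID, Price}, the whole schema; {OwnerID, Price} is a candidate key.
No proper subset of any of these is a key, and no other minimal superkey exists.

{OfficeID, OwnerID}, {OwnerID, Price}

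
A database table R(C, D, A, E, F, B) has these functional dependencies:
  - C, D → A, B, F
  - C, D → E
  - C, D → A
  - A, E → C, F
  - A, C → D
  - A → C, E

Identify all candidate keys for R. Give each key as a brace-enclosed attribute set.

{A}, {C, D}

{A} is a candidate key since {A}⁺ = {A, B, C, D, E, F} covers every attribute.
{C, D} is a candidate key since {C, D}⁺ = {A, B, C, D, E, F} covers every attribute.
Any other superkey properly contains one of these, so there are no further candidate keys.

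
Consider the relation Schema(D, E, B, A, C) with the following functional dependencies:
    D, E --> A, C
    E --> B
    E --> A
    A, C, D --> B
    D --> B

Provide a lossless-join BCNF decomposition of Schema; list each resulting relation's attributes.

{A, B, E}; {C, D, E}

Candidate key of the original relation: {D, E}.
In {A, B, C, D, E}, {E} is not a superkey ({E}⁺ restricted to this set is {A, B, E}), so split on E --> A, B into {A, B, E} and {C, D, E}.
{A, B, E}: every determinant is a superkey — BCNF.
{C, D, E}: every determinant is a superkey — BCNF.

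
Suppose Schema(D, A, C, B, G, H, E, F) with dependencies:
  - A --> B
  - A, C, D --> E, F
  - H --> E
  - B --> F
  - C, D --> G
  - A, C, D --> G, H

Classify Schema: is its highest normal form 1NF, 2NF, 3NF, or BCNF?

1NF

Candidate key: {A, C, D}. Prime attributes: {A, C, D}.
A --> B: {A}⁺ = {A, B, F}, which is not all of the attributes, so the left side is not a superkey — BCNF is violated.
A --> B has non-prime {B} on the right and a non-superkey on the left, so 3NF fails.
{A} is a proper subset of the key {A, C, D}, and {A}⁺ contains the non-prime attributes {B, F} — a partial dependency, so 2NF is violated.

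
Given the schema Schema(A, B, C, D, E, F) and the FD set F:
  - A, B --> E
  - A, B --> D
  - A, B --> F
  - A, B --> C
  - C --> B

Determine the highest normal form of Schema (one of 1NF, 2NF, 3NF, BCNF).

3NF

Candidate keys: {A, B}, {A, C}. Prime attributes: {A, B, C}.
For C --> B we have {C}⁺ = {B, C}; {C} is not a superkey, so BCNF fails.
But every attribute on its right side ({B}) is prime, and the same holds for every other non-superkey FD, so 3NF still holds.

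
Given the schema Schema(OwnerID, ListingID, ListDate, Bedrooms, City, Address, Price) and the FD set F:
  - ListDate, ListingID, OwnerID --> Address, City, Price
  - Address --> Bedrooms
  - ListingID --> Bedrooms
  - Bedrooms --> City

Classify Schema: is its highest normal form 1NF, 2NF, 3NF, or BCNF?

Candidate key: {ListDate, ListingID, OwnerID}. Prime attributes: {ListDate, ListingID, OwnerID}.
For Address --> Bedrooms we have {Address}⁺ = {Address, Bedrooms, City}; {Address} is not a superkey, so BCNF fails.
Address --> Bedrooms determines the non-prime attribute {Bedrooms} from a non-superkey — 3NF is violated.
The proper key subset {ListingID} of {ListDate, ListingID, OwnerID} determines non-prime {Bedrooms, City}, so the relation is not even in 2NF.

1NF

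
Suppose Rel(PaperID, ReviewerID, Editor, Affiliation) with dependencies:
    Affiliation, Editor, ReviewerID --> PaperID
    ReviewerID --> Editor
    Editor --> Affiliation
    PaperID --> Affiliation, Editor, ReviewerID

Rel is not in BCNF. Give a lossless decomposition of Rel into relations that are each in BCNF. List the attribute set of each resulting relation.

{Affiliation, Editor}; {Editor, PaperID, ReviewerID}

Candidate keys of the original relation: {PaperID}, {ReviewerID}.
Within {Affiliation, Editor, PaperID, ReviewerID}: {Editor}⁺ ∩ {Affiliation, Editor, PaperID, ReviewerID} = {Affiliation, Editor}, not the whole set, so Editor --> Affiliation violates BCNF; decompose into {Affiliation, Editor} and {Editor, PaperID, ReviewerID}.
{Affiliation, Editor} has no BCNF violation.
{Editor, PaperID, ReviewerID} has no BCNF violation.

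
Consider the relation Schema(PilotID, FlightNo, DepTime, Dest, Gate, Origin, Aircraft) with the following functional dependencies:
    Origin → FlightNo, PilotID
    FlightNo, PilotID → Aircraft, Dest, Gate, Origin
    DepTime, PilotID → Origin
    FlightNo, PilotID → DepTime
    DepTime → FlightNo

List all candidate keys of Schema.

{Origin}⁺ = {Aircraft, DepTime, Dest, FlightNo, Gate, Origin, PilotID} — all of the relation — so {Origin} is a candidate key.
{DepTime, PilotID}⁺ = {Aircraft, DepTime, Dest, FlightNo, Gate, Origin, PilotID} — all of the relation — so {DepTime, PilotID} is a candidate key.
{FlightNo, PilotID}⁺ = {Aircraft, DepTime, Dest, FlightNo, Gate, Origin, PilotID} — all of the relation — so {FlightNo, PilotID} is a candidate key.
No proper subset of any of these is a key, and no other minimal superkey exists.

{DepTime, PilotID}, {FlightNo, PilotID}, {Origin}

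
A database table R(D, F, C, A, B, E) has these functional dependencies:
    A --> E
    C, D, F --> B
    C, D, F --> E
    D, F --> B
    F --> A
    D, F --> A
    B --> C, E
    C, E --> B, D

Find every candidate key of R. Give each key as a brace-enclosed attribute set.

{B, F}, {C, F}, {D, F}

No FD produces {F}, so it must be in every candidate key.
{B, F} is a candidate key since {B, F}⁺ = {A, B, C, D, E, F} covers every attribute.
{C, F} is a candidate key since {C, F}⁺ = {A, B, C, D, E, F} covers every attribute.
{D, F} is a candidate key since {D, F}⁺ = {A, B, C, D, E, F} covers every attribute.
These are minimal and exhaustive — every other superkey contains one of them.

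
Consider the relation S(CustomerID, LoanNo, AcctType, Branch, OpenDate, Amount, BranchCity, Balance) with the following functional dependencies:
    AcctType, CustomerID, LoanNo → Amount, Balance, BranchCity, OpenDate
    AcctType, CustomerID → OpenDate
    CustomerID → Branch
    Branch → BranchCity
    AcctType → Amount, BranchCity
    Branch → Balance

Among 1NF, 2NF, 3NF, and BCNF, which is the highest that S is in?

Candidate key: {AcctType, CustomerID, LoanNo}. Prime attributes: {AcctType, CustomerID, LoanNo}.
AcctType, CustomerID → OpenDate breaks BCNF: {AcctType, CustomerID}⁺ = {AcctType, Amount, Balance, Branch, BranchCity, CustomerID, OpenDate}, so {AcctType, CustomerID} is not a superkey.
AcctType, CustomerID → OpenDate determines the non-prime attribute {OpenDate} from a non-superkey — 3NF is violated.
{AcctType} is a proper subset of the key {AcctType, CustomerID, LoanNo}, and {AcctType}⁺ contains the non-prime attributes {Amount, BranchCity} — a partial dependency, so 2NF is violated.

1NF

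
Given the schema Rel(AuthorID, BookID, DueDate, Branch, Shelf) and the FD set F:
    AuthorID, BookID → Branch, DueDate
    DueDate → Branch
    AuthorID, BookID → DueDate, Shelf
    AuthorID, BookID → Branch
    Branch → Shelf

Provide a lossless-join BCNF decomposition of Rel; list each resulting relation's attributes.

Candidate key of the original relation: {AuthorID, BookID}.
Within {AuthorID, BookID, Branch, DueDate, Shelf}: {DueDate}⁺ ∩ {AuthorID, BookID, Branch, DueDate, Shelf} = {Branch, DueDate, Shelf}, not the whole set, so DueDate → Branch, Shelf violates BCNF; decompose into {Branch, DueDate, Shelf} and {AuthorID, BookID, DueDate}.
Within {Branch, DueDate, Shelf}: {Branch}⁺ ∩ {Branch, DueDate, Shelf} = {Branch, Shelf}, not the whole set, so Branch → Shelf violates BCNF; decompose into {Branch, Shelf} and {Branch, DueDate}.
{Branch, Shelf}: every determinant is a superkey — BCNF.
{Branch, DueDate}: every determinant is a superkey — BCNF.
{AuthorID, BookID, DueDate}: every determinant is a superkey — BCNF.

{AuthorID, BookID, DueDate}; {Branch, DueDate}; {Branch, Shelf}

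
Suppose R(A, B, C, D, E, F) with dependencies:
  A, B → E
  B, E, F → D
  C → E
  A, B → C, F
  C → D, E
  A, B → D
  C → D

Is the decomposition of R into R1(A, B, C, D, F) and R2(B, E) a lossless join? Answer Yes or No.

No

Common attributes: {B}; their closure is {B}.
R1 ⊄ {B} and R2 ⊄ {B}, so the split is lossy.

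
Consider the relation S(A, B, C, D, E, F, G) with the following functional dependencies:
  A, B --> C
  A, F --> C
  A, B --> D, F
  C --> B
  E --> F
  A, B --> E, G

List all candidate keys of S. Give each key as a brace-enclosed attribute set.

{A, B}, {A, C}, {A, E}, {A, F}

Attributes never on any right-hand side: {A} — every candidate key must contain it.
{A, B}⁺ = {A, B, C, D, E, F, G}, which is every attribute, so {A, B} is a candidate key.
{A, C}⁺ = {A, B, C, D, E, F, G}, which is every attribute, so {A, C} is a candidate key.
{A, E}⁺ = {A, B, C, D, E, F, G}, which is every attribute, so {A, E} is a candidate key.
{A, F}⁺ = {A, B, C, D, E, F, G}, which is every attribute, so {A, F} is a candidate key.
Any other superkey properly contains one of these, so there are no further candidate keys.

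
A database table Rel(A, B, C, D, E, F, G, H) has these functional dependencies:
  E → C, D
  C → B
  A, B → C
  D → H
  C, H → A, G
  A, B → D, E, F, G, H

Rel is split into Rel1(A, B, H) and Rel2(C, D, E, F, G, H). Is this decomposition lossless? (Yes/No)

The shared attributes are {H} and {H}⁺ = {H}.
Neither Rel1 nor Rel2 is contained in that closure, so the decomposition is lossy.

No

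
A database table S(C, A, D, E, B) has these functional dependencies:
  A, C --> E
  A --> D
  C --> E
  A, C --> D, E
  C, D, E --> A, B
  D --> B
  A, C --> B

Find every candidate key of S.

{A, C}, {C, D}

No FD produces {C}, so it must be in every candidate key.
{A, C} is a candidate key since {A, C}⁺ = {A, B, C, D, E} covers every attribute.
{C, D} is a candidate key since {C, D}⁺ = {A, B, C, D, E} covers every attribute.
Any other superkey properly contains one of these, so there are no further candidate keys.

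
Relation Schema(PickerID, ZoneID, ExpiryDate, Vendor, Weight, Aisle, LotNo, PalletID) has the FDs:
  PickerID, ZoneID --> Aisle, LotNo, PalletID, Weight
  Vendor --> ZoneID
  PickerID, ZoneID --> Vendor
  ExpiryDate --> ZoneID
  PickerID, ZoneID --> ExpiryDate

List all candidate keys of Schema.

{ExpiryDate, PickerID}, {PickerID, Vendor}, {PickerID, ZoneID}

{PickerID} never appears on the right of any FD, so every key must include it.
Closure of {ExpiryDate, PickerID} is {Aisle, ExpiryDate, LotNo, PalletID, PickerID, Vendor, Weight, ZoneID}, the whole schema; {ExpiryDate, PickerID} is a candidate key.
Closure of {PickerID, Vendor} is {Aisle, ExpiryDate, LotNo, PalletID, PickerID, Vendor, Weight, ZoneID}, the whole schema; {PickerID, Vendor} is a candidate key.
Closure of {PickerID, ZoneID} is {Aisle, ExpiryDate, LotNo, PalletID, PickerID, Vendor, Weight, ZoneID}, the whole schema; {PickerID, ZoneID} is a candidate key.
These are minimal and exhaustive — every other superkey contains one of them.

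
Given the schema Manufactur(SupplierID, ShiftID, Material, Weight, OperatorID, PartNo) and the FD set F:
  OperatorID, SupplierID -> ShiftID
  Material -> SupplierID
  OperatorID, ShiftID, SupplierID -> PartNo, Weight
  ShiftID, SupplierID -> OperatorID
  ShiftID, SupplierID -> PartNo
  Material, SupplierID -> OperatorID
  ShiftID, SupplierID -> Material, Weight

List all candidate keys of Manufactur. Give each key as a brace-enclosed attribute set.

{Material} is a candidate key since {Material}⁺ = {Material, OperatorID, PartNo, ShiftID, SupplierID, Weight} covers every attribute.
{OperatorID, SupplierID} is a candidate key since {OperatorID, SupplierID}⁺ = {Material, OperatorID, PartNo, ShiftID, SupplierID, Weight} covers every attribute.
{ShiftID, SupplierID} is a candidate key since {ShiftID, SupplierID}⁺ = {Material, OperatorID, PartNo, ShiftID, SupplierID, Weight} covers every attribute.
These are minimal and exhaustive — every other superkey contains one of them.

{Material}, {OperatorID, SupplierID}, {ShiftID, SupplierID}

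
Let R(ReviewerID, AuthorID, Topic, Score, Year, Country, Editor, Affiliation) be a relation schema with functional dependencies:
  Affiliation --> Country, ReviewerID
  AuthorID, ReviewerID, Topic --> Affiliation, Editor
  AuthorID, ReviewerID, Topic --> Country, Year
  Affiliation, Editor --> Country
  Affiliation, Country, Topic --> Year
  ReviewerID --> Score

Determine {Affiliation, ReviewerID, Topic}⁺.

{Affiliation, Country, ReviewerID, Score, Topic, Year}

Start with {Affiliation, ReviewerID, Topic}.
Affiliation --> Country, ReviewerID applies; add {Country} → now {Affiliation, Country, ReviewerID, Topic}.
Affiliation, Country, Topic --> Year applies; add {Year} → now {Affiliation, Country, ReviewerID, Topic, Year}.
ReviewerID --> Score applies; add {Score} → now {Affiliation, Country, ReviewerID, Score, Topic, Year}.
No further FD applies.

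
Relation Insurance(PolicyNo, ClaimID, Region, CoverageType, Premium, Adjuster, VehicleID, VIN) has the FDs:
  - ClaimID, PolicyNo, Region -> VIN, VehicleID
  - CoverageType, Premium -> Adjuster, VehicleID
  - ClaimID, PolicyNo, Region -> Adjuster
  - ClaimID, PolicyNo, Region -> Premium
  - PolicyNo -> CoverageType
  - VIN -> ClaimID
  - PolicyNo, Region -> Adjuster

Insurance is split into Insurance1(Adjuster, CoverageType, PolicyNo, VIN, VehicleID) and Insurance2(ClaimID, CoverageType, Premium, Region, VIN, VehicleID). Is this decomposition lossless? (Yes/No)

Insurance1 ∩ Insurance2 = {CoverageType, VIN, VehicleID}; its closure under F is {ClaimID, CoverageType, VIN, VehicleID}.
The closure covers neither Insurance1 nor Insurance2 entirely; the join is not lossless.

No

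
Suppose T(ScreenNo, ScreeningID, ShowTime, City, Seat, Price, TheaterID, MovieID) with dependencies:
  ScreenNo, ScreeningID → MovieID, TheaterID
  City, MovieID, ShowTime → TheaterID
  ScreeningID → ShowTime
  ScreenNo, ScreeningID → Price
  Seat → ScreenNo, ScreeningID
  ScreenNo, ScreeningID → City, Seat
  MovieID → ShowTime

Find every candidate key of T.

{Seat}⁺ = {City, MovieID, Price, ScreenNo, ScreeningID, Seat, ShowTime, TheaterID}, which is every attribute, so {Seat} is a candidate key.
{ScreenNo, ScreeningID}⁺ = {City, MovieID, Price, ScreenNo, ScreeningID, Seat, ShowTime, TheaterID}, which is every attribute, so {ScreenNo, ScreeningID} is a candidate key.
No proper subset of any of these is a key, and no other minimal superkey exists.

{ScreenNo, ScreeningID}, {Seat}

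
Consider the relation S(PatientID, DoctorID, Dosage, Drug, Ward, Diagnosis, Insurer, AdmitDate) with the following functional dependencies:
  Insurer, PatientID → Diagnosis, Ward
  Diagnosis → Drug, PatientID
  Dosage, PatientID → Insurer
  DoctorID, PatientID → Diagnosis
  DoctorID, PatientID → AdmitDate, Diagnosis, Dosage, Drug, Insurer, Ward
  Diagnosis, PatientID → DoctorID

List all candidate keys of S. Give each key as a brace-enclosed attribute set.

Closure of {Diagnosis} is {AdmitDate, Diagnosis, DoctorID, Dosage, Drug, Insurer, PatientID, Ward}, the whole schema; {Diagnosis} is a candidate key.
Closure of {DoctorID, PatientID} is {AdmitDate, Diagnosis, DoctorID, Dosage, Drug, Insurer, PatientID, Ward}, the whole schema; {DoctorID, PatientID} is a candidate key.
Closure of {Dosage, PatientID} is {AdmitDate, Diagnosis, DoctorID, Dosage, Drug, Insurer, PatientID, Ward}, the whole schema; {Dosage, PatientID} is a candidate key.
Closure of {Insurer, PatientID} is {AdmitDate, Diagnosis, DoctorID, Dosage, Drug, Insurer, PatientID, Ward}, the whole schema; {Insurer, PatientID} is a candidate key.
These are minimal and exhaustive — every other superkey contains one of them.

{Diagnosis}, {DoctorID, PatientID}, {Dosage, PatientID}, {Insurer, PatientID}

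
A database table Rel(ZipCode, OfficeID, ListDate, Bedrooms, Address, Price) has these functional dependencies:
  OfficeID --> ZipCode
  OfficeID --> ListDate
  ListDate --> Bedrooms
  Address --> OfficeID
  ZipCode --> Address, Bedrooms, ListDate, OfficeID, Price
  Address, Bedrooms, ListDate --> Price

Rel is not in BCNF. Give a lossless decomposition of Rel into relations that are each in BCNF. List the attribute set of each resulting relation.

{Address, ListDate, OfficeID, Price, ZipCode}; {Bedrooms, ListDate}

Candidate keys of the original relation: {Address}, {OfficeID}, {ZipCode}.
Within {Address, Bedrooms, ListDate, OfficeID, Price, ZipCode}: {ListDate}⁺ ∩ {Address, Bedrooms, ListDate, OfficeID, Price, ZipCode} = {Bedrooms, ListDate}, not the whole set, so ListDate --> Bedrooms violates BCNF; decompose into {Bedrooms, ListDate} and {Address, ListDate, OfficeID, Price, ZipCode}.
{Bedrooms, ListDate}: every determinant is a superkey — BCNF.
{Address, ListDate, OfficeID, Price, ZipCode}: every determinant is a superkey — BCNF.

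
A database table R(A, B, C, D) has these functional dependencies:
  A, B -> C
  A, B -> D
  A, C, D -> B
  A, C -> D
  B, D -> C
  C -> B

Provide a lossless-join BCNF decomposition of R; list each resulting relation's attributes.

Candidate keys of the original relation: {A, B}, {A, C}.
In {A, B, C, D}, {B, D} is not a superkey ({B, D}⁺ restricted to this set is {B, C, D}), so split on B, D -> C into {B, C, D} and {A, B, D}.
In {B, C, D}, {C} is not a superkey ({C}⁺ restricted to this set is {B, C}), so split on C -> B into {B, C} and {C, D}.
{B, C} has no BCNF violation.
{C, D} has no BCNF violation.
{A, B, D} has no BCNF violation.

{A, B, D}; {B, C}; {C, D}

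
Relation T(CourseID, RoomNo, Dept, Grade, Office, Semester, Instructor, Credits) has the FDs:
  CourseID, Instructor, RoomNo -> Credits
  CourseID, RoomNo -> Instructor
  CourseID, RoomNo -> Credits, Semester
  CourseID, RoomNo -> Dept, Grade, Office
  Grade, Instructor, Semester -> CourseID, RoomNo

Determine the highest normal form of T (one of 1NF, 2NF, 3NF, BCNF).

BCNF

Candidate keys: {CourseID, RoomNo}, {Grade, Instructor, Semester}. Prime attributes: {CourseID, Grade, Instructor, RoomNo, Semester}.
The left-hand side of every FD is a superkey, so BCNF is satisfied.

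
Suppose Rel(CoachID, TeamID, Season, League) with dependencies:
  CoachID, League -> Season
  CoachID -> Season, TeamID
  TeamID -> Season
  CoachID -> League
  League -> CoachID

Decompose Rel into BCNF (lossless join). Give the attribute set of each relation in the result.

Candidate keys of the original relation: {CoachID}, {League}.
Within {CoachID, League, Season, TeamID}: {TeamID}⁺ ∩ {CoachID, League, Season, TeamID} = {Season, TeamID}, not the whole set, so TeamID -> Season violates BCNF; decompose into {Season, TeamID} and {CoachID, League, TeamID}.
{Season, TeamID} is in BCNF.
{CoachID, League, TeamID} is in BCNF.

{CoachID, League, TeamID}; {Season, TeamID}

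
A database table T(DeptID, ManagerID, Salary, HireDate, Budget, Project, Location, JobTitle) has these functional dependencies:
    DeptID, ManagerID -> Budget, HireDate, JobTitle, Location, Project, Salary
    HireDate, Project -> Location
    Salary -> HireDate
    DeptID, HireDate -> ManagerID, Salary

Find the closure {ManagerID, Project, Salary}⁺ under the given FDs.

{HireDate, Location, ManagerID, Project, Salary}

Start with {ManagerID, Project, Salary}.
Salary -> HireDate applies; add {HireDate} → now {HireDate, ManagerID, Project, Salary}.
HireDate, Project -> Location applies; add {Location} → now {HireDate, Location, ManagerID, Project, Salary}.
No further FD applies.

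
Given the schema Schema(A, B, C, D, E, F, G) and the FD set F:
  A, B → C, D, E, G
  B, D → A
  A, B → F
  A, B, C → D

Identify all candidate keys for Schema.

No FD produces {B}, so it must be in every candidate key.
{A, B}⁺ = {A, B, C, D, E, F, G} — all of the relation — so {A, B} is a candidate key.
{B, D}⁺ = {A, B, C, D, E, F, G} — all of the relation — so {B, D} is a candidate key.
No proper subset of any of these is a key, and no other minimal superkey exists.

{A, B}, {B, D}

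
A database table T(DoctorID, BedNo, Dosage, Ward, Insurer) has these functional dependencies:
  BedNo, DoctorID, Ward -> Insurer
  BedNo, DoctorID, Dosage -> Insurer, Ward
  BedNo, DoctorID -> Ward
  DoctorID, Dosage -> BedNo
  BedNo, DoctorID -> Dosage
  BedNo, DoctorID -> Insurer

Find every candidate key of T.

{BedNo, DoctorID}, {DoctorID, Dosage}

{DoctorID} never appears on the right of any FD, so every key must include it.
{BedNo, DoctorID}⁺ = {BedNo, DoctorID, Dosage, Insurer, Ward} — all of the relation — so {BedNo, DoctorID} is a candidate key.
{DoctorID, Dosage}⁺ = {BedNo, DoctorID, Dosage, Insurer, Ward} — all of the relation — so {DoctorID, Dosage} is a candidate key.
No proper subset of any of these is a key, and no other minimal superkey exists.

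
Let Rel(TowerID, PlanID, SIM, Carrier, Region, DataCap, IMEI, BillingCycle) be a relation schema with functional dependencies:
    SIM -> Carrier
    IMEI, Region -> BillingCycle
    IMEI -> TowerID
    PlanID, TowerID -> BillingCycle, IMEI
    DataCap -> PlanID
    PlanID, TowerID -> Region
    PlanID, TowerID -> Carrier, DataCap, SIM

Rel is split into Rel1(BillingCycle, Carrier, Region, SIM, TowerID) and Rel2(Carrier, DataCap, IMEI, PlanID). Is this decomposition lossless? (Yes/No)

No

Rel1 ∩ Rel2 = {Carrier}; its closure under F is {Carrier}.
The closure covers neither Rel1 nor Rel2 entirely; the join is not lossless.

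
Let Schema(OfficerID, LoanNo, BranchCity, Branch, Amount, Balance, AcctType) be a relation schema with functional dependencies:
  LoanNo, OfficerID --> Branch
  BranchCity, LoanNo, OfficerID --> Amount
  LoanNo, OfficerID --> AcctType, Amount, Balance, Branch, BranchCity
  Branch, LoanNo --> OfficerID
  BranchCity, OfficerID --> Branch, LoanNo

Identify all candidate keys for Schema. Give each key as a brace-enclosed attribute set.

{Branch, LoanNo} is a candidate key since {Branch, LoanNo}⁺ = {AcctType, Amount, Balance, Branch, BranchCity, LoanNo, OfficerID} covers every attribute.
{BranchCity, OfficerID} is a candidate key since {BranchCity, OfficerID}⁺ = {AcctType, Amount, Balance, Branch, BranchCity, LoanNo, OfficerID} covers every attribute.
{LoanNo, OfficerID} is a candidate key since {LoanNo, OfficerID}⁺ = {AcctType, Amount, Balance, Branch, BranchCity, LoanNo, OfficerID} covers every attribute.
These are minimal and exhaustive — every other superkey contains one of them.

{Branch, LoanNo}, {BranchCity, OfficerID}, {LoanNo, OfficerID}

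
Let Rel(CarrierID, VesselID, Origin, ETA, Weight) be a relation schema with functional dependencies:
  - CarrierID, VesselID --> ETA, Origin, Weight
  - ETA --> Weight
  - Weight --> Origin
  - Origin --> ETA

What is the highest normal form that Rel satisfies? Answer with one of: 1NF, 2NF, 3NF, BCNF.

2NF

Candidate key: {CarrierID, VesselID}. Prime attributes: {CarrierID, VesselID}.
For ETA --> Weight we have {ETA}⁺ = {ETA, Origin, Weight}; {ETA} is not a superkey, so BCNF fails.
ETA --> Weight has non-prime {Weight} on the right and a non-superkey on the left, so 3NF fails.
No non-prime attribute depends on a proper subset of any candidate key, so 2NF holds.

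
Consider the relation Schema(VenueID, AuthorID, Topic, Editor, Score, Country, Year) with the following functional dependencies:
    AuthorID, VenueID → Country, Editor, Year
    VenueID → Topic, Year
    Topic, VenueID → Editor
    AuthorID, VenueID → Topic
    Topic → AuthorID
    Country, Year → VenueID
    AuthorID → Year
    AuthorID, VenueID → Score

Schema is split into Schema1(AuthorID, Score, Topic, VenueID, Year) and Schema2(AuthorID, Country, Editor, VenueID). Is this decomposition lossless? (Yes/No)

Yes

Schema1 ∩ Schema2 = {AuthorID, VenueID}; its closure under F is {AuthorID, Country, Editor, Score, Topic, VenueID, Year}.
Since Schema1 ⊆ {AuthorID, Country, Editor, Score, Topic, VenueID, Year}, the intersection is a superkey of Schema1; the decomposition is lossless.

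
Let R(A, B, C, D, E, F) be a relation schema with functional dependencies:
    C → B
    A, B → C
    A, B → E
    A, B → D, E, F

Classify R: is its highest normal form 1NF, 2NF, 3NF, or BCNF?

3NF

Candidate keys: {A, B}, {A, C}. Prime attributes: {A, B, C}.
For C → B we have {C}⁺ = {B, C}; {C} is not a superkey, so BCNF fails.
Since {B} ⊆ prime attributes and every other non-superkey FD also has a prime right side, the schema is in 3NF.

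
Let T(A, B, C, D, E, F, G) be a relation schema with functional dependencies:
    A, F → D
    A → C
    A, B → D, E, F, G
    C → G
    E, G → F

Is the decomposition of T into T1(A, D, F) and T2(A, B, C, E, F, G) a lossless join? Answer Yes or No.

Yes

The shared attributes are {A, F} and {A, F}⁺ = {A, C, D, F, G}.
T1 is contained in that closure, so T1 ∩ T2 → T1 holds and the join is lossless.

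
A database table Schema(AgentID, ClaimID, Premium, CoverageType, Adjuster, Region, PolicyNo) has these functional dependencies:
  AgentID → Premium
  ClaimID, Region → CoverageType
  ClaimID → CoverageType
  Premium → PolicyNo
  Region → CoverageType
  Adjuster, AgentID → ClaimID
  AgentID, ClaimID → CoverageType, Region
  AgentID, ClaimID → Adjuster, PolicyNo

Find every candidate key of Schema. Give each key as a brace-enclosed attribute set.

{Adjuster, AgentID}, {AgentID, ClaimID}

{AgentID} never appears on the right of any FD, so every key must include it.
{Adjuster, AgentID} is a candidate key since {Adjuster, AgentID}⁺ = {Adjuster, AgentID, ClaimID, CoverageType, PolicyNo, Premium, Region} covers every attribute.
{AgentID, ClaimID} is a candidate key since {AgentID, ClaimID}⁺ = {Adjuster, AgentID, ClaimID, CoverageType, PolicyNo, Premium, Region} covers every attribute.
Any other superkey properly contains one of these, so there are no further candidate keys.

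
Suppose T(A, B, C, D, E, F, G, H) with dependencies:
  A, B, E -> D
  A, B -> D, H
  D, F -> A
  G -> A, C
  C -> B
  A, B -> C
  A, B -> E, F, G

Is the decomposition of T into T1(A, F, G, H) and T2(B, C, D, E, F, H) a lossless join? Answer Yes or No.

The shared attributes are {F, H} and {F, H}⁺ = {F, H}.
The closure covers neither T1 nor T2 entirely; the join is not lossless.

No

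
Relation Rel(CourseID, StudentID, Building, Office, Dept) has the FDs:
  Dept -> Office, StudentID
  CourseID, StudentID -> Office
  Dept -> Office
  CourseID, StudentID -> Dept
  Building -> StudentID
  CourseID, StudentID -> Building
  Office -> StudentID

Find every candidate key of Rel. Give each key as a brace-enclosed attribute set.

{Building, CourseID}, {CourseID, Dept}, {CourseID, Office}, {CourseID, StudentID}

Attributes never on any right-hand side: {CourseID} — every candidate key must contain it.
Closure of {Building, CourseID} is {Building, CourseID, Dept, Office, StudentID}, the whole schema; {Building, CourseID} is a candidate key.
Closure of {CourseID, Dept} is {Building, CourseID, Dept, Office, StudentID}, the whole schema; {CourseID, Dept} is a candidate key.
Closure of {CourseID, Office} is {Building, CourseID, Dept, Office, StudentID}, the whole schema; {CourseID, Office} is a candidate key.
Closure of {CourseID, StudentID} is {Building, CourseID, Dept, Office, StudentID}, the whole schema; {CourseID, StudentID} is a candidate key.
Any other superkey properly contains one of these, so there are no further candidate keys.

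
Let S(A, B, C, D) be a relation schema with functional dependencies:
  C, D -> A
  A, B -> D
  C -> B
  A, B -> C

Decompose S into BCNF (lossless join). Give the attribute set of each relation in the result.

{A, C, D}; {B, C}

Candidate keys of the original relation: {A, B}, {A, C}, {C, D}.
{A, B, C, D}: {C} determines {B, C} here but is not a superkey — split on C -> B, giving {B, C} and {A, C, D}.
{B, C} is in BCNF.
{A, C, D} is in BCNF.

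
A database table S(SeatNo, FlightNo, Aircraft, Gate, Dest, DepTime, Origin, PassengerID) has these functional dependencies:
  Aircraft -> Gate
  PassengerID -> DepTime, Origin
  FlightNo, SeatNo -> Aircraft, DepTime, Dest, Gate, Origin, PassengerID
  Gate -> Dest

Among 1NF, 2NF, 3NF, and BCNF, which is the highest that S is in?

2NF

Candidate key: {FlightNo, SeatNo}. Prime attributes: {FlightNo, SeatNo}.
Aircraft -> Gate: {Aircraft}⁺ = {Aircraft, Dest, Gate}, which is not all of the attributes, so the left side is not a superkey — BCNF is violated.
Aircraft -> Gate has non-prime {Gate} on the right and a non-superkey on the left, so 3NF fails.
No proper subset of a key has a non-prime attribute in its closure, so there is no partial dependency; 2NF holds.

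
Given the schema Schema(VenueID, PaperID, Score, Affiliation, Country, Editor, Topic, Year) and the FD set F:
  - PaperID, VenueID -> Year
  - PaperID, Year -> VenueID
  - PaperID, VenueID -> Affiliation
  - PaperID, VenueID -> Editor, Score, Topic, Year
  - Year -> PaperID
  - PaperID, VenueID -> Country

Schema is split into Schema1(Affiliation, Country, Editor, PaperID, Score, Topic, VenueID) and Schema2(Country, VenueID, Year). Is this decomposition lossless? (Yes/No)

Common attributes: {Country, VenueID}; their closure is {Country, VenueID}.
The closure covers neither Schema1 nor Schema2 entirely; the join is not lossless.

No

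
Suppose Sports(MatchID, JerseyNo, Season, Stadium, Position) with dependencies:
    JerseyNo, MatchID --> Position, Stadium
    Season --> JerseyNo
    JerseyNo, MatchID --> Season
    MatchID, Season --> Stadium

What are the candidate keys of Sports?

Attributes never on any right-hand side: {MatchID} — every candidate key must contain it.
Closure of {JerseyNo, MatchID} is {JerseyNo, MatchID, Position, Season, Stadium}, the whole schema; {JerseyNo, MatchID} is a candidate key.
Closure of {MatchID, Season} is {JerseyNo, MatchID, Position, Season, Stadium}, the whole schema; {MatchID, Season} is a candidate key.
These are minimal and exhaustive — every other superkey contains one of them.

{JerseyNo, MatchID}, {MatchID, Season}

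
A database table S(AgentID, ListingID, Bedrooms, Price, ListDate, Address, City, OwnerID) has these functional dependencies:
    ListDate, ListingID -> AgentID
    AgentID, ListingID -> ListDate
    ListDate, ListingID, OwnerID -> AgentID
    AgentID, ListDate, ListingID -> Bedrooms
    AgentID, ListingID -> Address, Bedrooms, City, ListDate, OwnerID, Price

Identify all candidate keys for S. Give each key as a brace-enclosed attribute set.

{AgentID, ListingID}, {ListDate, ListingID}

{ListingID} never appears on the right of any FD, so every key must include it.
{AgentID, ListingID}⁺ = {Address, AgentID, Bedrooms, City, ListDate, ListingID, OwnerID, Price} — all of the relation — so {AgentID, ListingID} is a candidate key.
{ListDate, ListingID}⁺ = {Address, AgentID, Bedrooms, City, ListDate, ListingID, OwnerID, Price} — all of the relation — so {ListDate, ListingID} is a candidate key.
No proper subset of any of these is a key, and no other minimal superkey exists.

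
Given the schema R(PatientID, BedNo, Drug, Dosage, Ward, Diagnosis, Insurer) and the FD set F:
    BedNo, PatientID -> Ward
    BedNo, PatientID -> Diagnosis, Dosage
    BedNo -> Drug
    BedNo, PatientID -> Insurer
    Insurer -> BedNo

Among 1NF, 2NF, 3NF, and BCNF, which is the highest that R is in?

Candidate keys: {BedNo, PatientID}, {Insurer, PatientID}. Prime attributes: {BedNo, Insurer, PatientID}.
BedNo -> Drug: {BedNo}⁺ = {BedNo, Drug}, which is not all of the attributes, so the left side is not a superkey — BCNF is violated.
BedNo -> Drug has non-prime {Drug} on the right and a non-superkey on the left, so 3NF fails.
The proper key subset {BedNo} of {BedNo, PatientID} determines non-prime {Drug}, so the relation is not even in 2NF.

1NF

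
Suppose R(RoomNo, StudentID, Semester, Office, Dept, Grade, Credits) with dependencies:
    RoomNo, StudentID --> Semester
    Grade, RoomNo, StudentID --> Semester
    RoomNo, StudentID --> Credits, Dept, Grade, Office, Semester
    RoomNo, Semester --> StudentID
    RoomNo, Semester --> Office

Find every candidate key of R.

{RoomNo, Semester}, {RoomNo, StudentID}

{RoomNo} never appears on the right of any FD, so every key must include it.
Closure of {RoomNo, Semester} is {Credits, Dept, Grade, Office, RoomNo, Semester, StudentID}, the whole schema; {RoomNo, Semester} is a candidate key.
Closure of {RoomNo, StudentID} is {Credits, Dept, Grade, Office, RoomNo, Semester, StudentID}, the whole schema; {RoomNo, StudentID} is a candidate key.
No proper subset of any of these is a key, and no other minimal superkey exists.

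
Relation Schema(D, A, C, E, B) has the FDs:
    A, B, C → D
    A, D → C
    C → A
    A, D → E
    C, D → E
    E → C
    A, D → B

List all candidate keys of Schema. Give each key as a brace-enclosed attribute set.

{A, D}, {B, C}, {B, E}, {C, D}, {D, E}

Closure of {A, D} is {A, B, C, D, E}, the whole schema; {A, D} is a candidate key.
Closure of {B, C} is {A, B, C, D, E}, the whole schema; {B, C} is a candidate key.
Closure of {B, E} is {A, B, C, D, E}, the whole schema; {B, E} is a candidate key.
Closure of {C, D} is {A, B, C, D, E}, the whole schema; {C, D} is a candidate key.
Closure of {D, E} is {A, B, C, D, E}, the whole schema; {D, E} is a candidate key.
Any other superkey properly contains one of these, so there are no further candidate keys.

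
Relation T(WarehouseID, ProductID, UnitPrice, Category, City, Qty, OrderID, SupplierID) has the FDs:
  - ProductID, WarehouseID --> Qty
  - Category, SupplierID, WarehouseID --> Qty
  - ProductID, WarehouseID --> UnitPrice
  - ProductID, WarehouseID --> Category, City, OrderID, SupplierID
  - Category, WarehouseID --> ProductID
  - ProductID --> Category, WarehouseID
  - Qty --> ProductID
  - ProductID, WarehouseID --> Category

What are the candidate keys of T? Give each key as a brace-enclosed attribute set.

{Category, WarehouseID}, {ProductID}, {Qty}

{ProductID}⁺ = {Category, City, OrderID, ProductID, Qty, SupplierID, UnitPrice, WarehouseID} — all of the relation — so {ProductID} is a candidate key.
{Qty}⁺ = {Category, City, OrderID, ProductID, Qty, SupplierID, UnitPrice, WarehouseID} — all of the relation — so {Qty} is a candidate key.
{Category, WarehouseID}⁺ = {Category, City, OrderID, ProductID, Qty, SupplierID, UnitPrice, WarehouseID} — all of the relation — so {Category, WarehouseID} is a candidate key.
No proper subset of any of these is a key, and no other minimal superkey exists.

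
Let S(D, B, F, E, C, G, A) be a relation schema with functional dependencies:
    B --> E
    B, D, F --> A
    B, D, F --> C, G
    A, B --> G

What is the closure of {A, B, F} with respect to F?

Start with {A, B, F}.
B --> E applies; add {E} → now {A, B, E, F}.
A, B --> G applies; add {G} → now {A, B, E, F, G}.
No further FD applies.

{A, B, E, F, G}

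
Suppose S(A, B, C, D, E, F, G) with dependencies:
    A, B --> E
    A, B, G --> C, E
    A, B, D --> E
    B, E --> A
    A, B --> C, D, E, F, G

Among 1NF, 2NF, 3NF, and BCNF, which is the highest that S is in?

Candidate keys: {A, B}, {B, E}. Prime attributes: {A, B, E}.
Every FD has a superkey on the left, so the relation is in BCNF.

BCNF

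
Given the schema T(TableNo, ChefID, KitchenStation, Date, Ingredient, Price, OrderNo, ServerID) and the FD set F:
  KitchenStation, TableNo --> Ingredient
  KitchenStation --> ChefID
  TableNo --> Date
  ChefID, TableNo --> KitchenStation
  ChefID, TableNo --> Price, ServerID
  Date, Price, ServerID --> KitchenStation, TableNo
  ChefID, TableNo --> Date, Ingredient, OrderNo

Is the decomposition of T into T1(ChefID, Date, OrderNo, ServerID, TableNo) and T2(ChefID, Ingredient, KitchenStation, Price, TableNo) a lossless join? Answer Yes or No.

Yes

The shared attributes are {ChefID, TableNo} and {ChefID, TableNo}⁺ = {ChefID, Date, Ingredient, KitchenStation, OrderNo, Price, ServerID, TableNo}.
T1 is contained in that closure, so T1 ∩ T2 --> T1 holds and the join is lossless.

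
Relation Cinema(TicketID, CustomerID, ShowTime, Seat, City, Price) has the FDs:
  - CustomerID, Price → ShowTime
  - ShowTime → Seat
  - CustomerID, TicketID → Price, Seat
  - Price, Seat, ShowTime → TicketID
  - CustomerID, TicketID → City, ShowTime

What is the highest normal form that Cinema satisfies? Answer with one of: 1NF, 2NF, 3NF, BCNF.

Candidate keys: {CustomerID, Price}, {CustomerID, TicketID}. Prime attributes: {CustomerID, Price, TicketID}.
ShowTime → Seat breaks BCNF: {ShowTime}⁺ = {Seat, ShowTime}, so {ShowTime} is not a superkey.
ShowTime → Seat determines the non-prime attribute {Seat} from a non-superkey — 3NF is violated.
No non-prime attribute depends on a proper subset of any candidate key, so 2NF holds.

2NF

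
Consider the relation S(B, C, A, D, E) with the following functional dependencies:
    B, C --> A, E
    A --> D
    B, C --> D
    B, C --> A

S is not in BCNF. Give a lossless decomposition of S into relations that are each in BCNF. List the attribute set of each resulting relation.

{A, B, C, E}; {A, D}

Candidate key of the original relation: {B, C}.
In {A, B, C, D, E}, {A} is not a superkey ({A}⁺ restricted to this set is {A, D}), so split on A --> D into {A, D} and {A, B, C, E}.
{A, D}: every determinant is a superkey — BCNF.
{A, B, C, E}: every determinant is a superkey — BCNF.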